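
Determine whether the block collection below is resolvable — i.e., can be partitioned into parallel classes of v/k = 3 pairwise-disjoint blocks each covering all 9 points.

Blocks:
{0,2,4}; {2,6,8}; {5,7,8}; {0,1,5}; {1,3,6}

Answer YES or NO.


v = 9, block size k = 3, number of blocks = 5.
For resolvability, blocks must partition into parallel classes of size v/k = 3.
Total blocks must therefore be a multiple of 3: 5 = 3·1 + 2 ⇒ not divisible ✗.
Resolvable? NO.

NO


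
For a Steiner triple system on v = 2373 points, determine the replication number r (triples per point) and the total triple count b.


An STS(v) is a 2-(v, 3, 1) BIBD: block size k = 3, λ = 1.
Replication: r(k − 1) = λ(v − 1) ⇒ r·2 = 2373 − 1 = 2372 ⇒ r = 1186.
Block count: b = v(v − 1)/6 = 2373·2372/6 = 5628756/6 = 938126.
(Check via bk = vr: 938126·3 = 2814378 = 2373·1186 = 2814378 ✓.)

r = 1186, b = 938126.


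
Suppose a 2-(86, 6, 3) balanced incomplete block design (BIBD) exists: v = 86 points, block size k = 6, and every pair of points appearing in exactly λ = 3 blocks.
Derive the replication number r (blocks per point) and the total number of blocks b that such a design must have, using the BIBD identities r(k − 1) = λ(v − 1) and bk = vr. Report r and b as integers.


Any 2-(v, k, λ) BIBD satisfies two necessary conditions:
  (i)  Each point sits in r blocks, and counting incidences through any fixed point gives r(k − 1) = λ(v − 1), so r = λ(v − 1)/(k − 1).
  (ii) Total incidences bk = vr, so b = vr/k.
Step 1: r = λ(v − 1)/(k − 1) = 3·(86 − 1)/(6 − 1) = 3·85/5 = 255/5 = 51.
Step 2: b = vr/k = 86·51/6 = 4386/6 = 731.
Check integrality: r = 51 ∈ Z ✓, b = 731 ∈ Z ✓.
(These identities are necessary conditions: they determine r and b for any design with these parameters, but do not by themselves prove that one exists.)

r = 51, b = 731.


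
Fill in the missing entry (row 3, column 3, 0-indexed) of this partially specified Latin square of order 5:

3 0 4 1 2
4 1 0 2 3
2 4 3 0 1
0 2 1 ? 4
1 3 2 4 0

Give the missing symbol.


Row 3 contains symbols [0, 1, 2, 4] — missing [3].
Column 3 contains symbols [0, 1, 2, 4] — missing [3].
The missing symbol must appear in both missing sets; intersection = [3].
Therefore the hidden value is 3.

Missing value = 3.


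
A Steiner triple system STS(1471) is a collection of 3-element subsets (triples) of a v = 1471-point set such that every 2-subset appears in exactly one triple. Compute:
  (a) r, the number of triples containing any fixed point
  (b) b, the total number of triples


An STS(v) is a 2-(v, 3, 1) BIBD: block size k = 3, λ = 1.
Replication: r(k − 1) = λ(v − 1) ⇒ r·2 = 1471 − 1 = 1470 ⇒ r = 735.
Block count: b = v(v − 1)/6 = 1471·1470/6 = 2162370/6 = 360395.

r = 735, b = 360395.


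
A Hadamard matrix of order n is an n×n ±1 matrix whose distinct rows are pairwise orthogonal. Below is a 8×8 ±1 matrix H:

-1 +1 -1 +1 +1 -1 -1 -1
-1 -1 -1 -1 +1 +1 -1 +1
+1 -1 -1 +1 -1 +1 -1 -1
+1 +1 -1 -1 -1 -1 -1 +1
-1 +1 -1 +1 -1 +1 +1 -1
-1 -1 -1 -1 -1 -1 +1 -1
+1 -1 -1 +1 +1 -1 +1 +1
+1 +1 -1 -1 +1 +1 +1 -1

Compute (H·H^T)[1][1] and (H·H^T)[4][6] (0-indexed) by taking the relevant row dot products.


Row 1 of H: [-1, -1, -1, -1, 1, 1, -1, 1].
Row 4 of H: [-1, 1, -1, 1, -1, 1, 1, -1].
Row 6 of H: [1, -1, -1, 1, 1, -1, 1, 1].
(H·H^T)[1][1] = Σ_j H[1][j]·H[1][j] = (-1)² + (-1)² + (-1)² + (-1)² + (1)² + (1)² + (-1)² + (1)² = 1 + 1 + 1 + 1 + 1 + 1 + 1 + 1 = 8.
(H·H^T)[4][6] = Σ_j H[4][j]·H[6][j] = (-1)·(1) + (1)·(-1) + (-1)·(-1) + (1)·(1) + (-1)·(1) + (1)·(-1) + (1)·(1) + (-1)·(1) = -1 + -1 + 1 + 1 + -1 + -1 + 1 + -1 = -2.
Rows 4 and 6 are not orthogonal (dot product = -2 ≠ 0), so H is not a Hadamard matrix.

(1,1) entry = 8; (4,6) entry = -2.


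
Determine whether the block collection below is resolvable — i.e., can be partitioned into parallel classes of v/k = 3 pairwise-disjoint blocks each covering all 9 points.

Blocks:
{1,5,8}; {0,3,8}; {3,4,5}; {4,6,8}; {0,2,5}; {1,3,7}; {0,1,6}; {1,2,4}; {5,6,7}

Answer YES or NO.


v = 9, block size k = 3, number of blocks = 9.
For resolvability, blocks must partition into parallel classes of size v/k = 3.
Total blocks must therefore be a multiple of 3: 9 = 3·3 + 0 ⇒ divisible ✓.
Consider block {1,5,8}. It intersects every other block in the collection, so no parallel class of size 3 can contain it.
Since every block must belong to some parallel class in a resolution, the collection cannot be partitioned into parallel classes.
Resolvable? NO.

NO


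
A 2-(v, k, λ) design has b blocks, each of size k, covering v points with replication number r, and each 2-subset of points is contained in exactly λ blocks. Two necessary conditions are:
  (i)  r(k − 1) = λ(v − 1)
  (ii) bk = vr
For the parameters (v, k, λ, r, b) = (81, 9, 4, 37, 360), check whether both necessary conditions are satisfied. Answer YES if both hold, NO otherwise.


Condition (i): r(k − 1) = 37·8 = 296; λ(v − 1) = 4·80 = 320. Match? NO.
Condition (ii): bk = 360·9 = 3240; vr = 81·37 = 2997. Match? NO.
Both conditions hold? NO.

NO


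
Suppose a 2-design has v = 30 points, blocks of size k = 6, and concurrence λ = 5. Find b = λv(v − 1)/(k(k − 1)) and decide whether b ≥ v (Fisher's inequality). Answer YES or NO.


b = λv(v − 1)/(k(k − 1)) = 5·30·29/(6·5) = 4350/30 = 145.
Compare with v = 30: b ≥ v, so Fisher's inequality holds.

YES


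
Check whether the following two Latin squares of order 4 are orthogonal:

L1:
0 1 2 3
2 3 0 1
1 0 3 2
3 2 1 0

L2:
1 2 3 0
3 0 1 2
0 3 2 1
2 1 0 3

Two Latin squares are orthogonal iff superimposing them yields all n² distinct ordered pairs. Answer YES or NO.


Form the n² = 16 superimposed pairs (L1[i][j], L2[i][j]), row by row (rows and columns indexed from 0):
row 0: (0,1) (1,2) (2,3) (3,0)
row 1: (2,3) (3,0) (0,1) (1,2)
row 2: (1,0) (0,3) (3,2) (2,1)
row 3: (3,2) (2,1) (1,0) (0,3)
Orthogonality requires all 16 pairs distinct.
But the pair (2,3) repeats: cell (0,2) has L1 = 2, L2 = 3, and cell (1,0) has L1 = 2, L2 = 3.
A repeated pair means some other pair never occurs (only 8 distinct pairs out of 16), so the squares are not orthogonal.
Conclusion: NO.

NO


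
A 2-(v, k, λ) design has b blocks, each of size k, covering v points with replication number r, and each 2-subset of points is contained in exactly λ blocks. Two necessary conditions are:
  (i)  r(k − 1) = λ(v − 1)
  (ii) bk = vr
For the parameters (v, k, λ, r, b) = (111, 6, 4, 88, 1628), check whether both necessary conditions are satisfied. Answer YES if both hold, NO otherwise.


Condition (i): r(k − 1) = 88·5 = 440; λ(v − 1) = 4·110 = 440. Match? YES.
Condition (ii): bk = 1628·6 = 9768; vr = 111·88 = 9768. Match? YES.
Both conditions hold? YES.

YES


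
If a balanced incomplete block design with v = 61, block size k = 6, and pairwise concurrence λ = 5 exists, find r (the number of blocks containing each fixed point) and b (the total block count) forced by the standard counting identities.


Any 2-(v, k, λ) BIBD satisfies two necessary conditions:
  (i)  Each point sits in r blocks, and counting incidences through any fixed point gives r(k − 1) = λ(v − 1), so r = λ(v − 1)/(k − 1).
  (ii) Total incidences bk = vr, so b = vr/k.
Step 1: r = λ(v − 1)/(k − 1) = 5·(61 − 1)/(6 − 1) = 5·60/5 = 300/5 = 60.
Step 2: b = vr/k = 61·60/6 = 3660/6 = 610.
Check integrality: r = 60 ∈ Z ✓, b = 610 ∈ Z ✓.
(These identities are necessary conditions: they determine r and b for any design with these parameters, but do not by themselves prove that one exists.)

r = 60, b = 610.


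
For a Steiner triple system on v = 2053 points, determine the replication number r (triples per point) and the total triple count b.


An STS(v) is a 2-(v, 3, 1) BIBD: block size k = 3, λ = 1.
Replication: r(k − 1) = λ(v − 1) ⇒ r·2 = 2053 − 1 = 2052 ⇒ r = 1026.
Block count: b = v(v − 1)/6 = 2053·2052/6 = 4212756/6 = 702126.
(Check via bk = vr: 702126·3 = 2106378 = 2053·1026 = 2106378 ✓.)

r = 1026, b = 702126.


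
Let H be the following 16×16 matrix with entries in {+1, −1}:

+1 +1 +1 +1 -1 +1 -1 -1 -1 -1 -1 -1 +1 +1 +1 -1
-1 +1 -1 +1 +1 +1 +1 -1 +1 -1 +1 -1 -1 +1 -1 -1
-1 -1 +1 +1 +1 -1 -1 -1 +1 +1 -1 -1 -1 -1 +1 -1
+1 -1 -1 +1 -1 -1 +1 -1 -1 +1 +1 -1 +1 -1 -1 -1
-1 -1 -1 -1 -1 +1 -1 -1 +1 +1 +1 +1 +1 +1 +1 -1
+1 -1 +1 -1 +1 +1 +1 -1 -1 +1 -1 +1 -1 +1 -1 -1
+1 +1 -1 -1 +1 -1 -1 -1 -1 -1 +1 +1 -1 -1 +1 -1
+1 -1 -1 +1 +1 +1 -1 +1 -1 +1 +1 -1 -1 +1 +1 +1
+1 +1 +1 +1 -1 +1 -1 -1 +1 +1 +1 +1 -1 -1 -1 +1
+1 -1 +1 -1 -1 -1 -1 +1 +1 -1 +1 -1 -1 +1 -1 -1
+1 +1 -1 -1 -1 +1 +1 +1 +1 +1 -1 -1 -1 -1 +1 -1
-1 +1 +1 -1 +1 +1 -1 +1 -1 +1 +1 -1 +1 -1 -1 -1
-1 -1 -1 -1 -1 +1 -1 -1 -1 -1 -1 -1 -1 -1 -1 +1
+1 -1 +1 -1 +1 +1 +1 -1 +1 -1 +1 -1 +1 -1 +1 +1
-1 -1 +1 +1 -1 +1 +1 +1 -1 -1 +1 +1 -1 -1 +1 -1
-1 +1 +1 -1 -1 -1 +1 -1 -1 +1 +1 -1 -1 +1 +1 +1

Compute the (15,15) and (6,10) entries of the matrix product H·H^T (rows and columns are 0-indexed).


Row 6 of H: [1, 1, -1, -1, 1, -1, -1, -1, -1, -1, 1, 1, -1, -1, 1, -1].
Row 10 of H: [1, 1, -1, -1, -1, 1, 1, 1, 1, 1, -1, -1, -1, -1, 1, -1].
Row 15 of H: [-1, 1, 1, -1, -1, -1, 1, -1, -1, 1, 1, -1, -1, 1, 1, 1].
(H·H^T)[15][15] = Σ_j H[15][j]·H[15][j] = (-1)² + (1)² + (1)² + (-1)² + (-1)² + (-1)² + (1)² + (-1)² + (-1)² + (1)² + (1)² + (-1)² + (-1)² + (1)² + (1)² + (1)² = 1 + 1 + 1 + 1 + 1 + 1 + 1 + 1 + 1 + 1 + 1 + 1 + 1 + 1 + 1 + 1 = 16.
(H·H^T)[6][10] = Σ_j H[6][j]·H[10][j] = (1)·(1) + (1)·(1) + (-1)·(-1) + (-1)·(-1) + (1)·(-1) + (-1)·(1) + (-1)·(1) + (-1)·(1) + (-1)·(1) + (-1)·(1) + (1)·(-1) + (1)·(-1) + (-1)·(-1) + (-1)·(-1) + (1)·(1) + (-1)·(-1) = 1 + 1 + 1 + 1 + -1 + -1 + -1 + -1 + -1 + -1 + -1 + -1 + 1 + 1 + 1 + 1 = 0.
So rows 6 and 10 are orthogonal; the diagonal entry equals n = 16.

(15,15) entry = 16; (6,10) entry = 0.


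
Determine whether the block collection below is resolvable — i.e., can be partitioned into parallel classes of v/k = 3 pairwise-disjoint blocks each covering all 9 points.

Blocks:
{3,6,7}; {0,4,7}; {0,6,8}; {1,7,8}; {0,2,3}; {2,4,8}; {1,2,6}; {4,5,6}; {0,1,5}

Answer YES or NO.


v = 9, block size k = 3, number of blocks = 9.
For resolvability, blocks must partition into parallel classes of size v/k = 3.
Total blocks must therefore be a multiple of 3: 9 = 3·3 + 0 ⇒ divisible ✓.
Consider block {0,4,7}. The only other block(s) in the collection disjoint from it are {1,2,6} — just 1 block(s). Any parallel class containing {0,4,7} would need 2 other blocks each disjoint from it, so no parallel class of size 3 can contain {0,4,7}.
Since every block must belong to some parallel class in a resolution, the collection cannot be partitioned into parallel classes.
Resolvable? NO.

NO


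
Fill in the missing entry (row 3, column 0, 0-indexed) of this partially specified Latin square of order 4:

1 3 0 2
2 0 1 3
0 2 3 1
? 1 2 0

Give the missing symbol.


Row 3 contains symbols [0, 1, 2] — missing [3].
Column 0 contains symbols [0, 1, 2] — missing [3].
The missing symbol must appear in both missing sets; intersection = [3].
Therefore the hidden value is 3.

Missing value = 3.


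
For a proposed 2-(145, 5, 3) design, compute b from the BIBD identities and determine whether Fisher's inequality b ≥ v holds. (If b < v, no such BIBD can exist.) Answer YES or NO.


r = λ(v − 1)/(k − 1) = 3·144/4 = 108.
b = vr/k = 145·108/5 = 3132.
Fisher's inequality: b ≥ v ⇔ 3132 ≥ 145? YES.

YES


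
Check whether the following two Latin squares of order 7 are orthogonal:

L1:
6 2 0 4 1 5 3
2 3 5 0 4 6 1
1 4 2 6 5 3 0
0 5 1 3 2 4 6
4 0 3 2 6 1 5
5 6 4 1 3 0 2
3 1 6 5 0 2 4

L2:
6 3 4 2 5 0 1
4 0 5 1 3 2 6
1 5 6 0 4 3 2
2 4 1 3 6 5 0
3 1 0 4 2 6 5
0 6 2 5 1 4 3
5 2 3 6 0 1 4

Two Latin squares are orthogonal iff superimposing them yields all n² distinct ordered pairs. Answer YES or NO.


Form the n² = 49 superimposed pairs (L1[i][j], L2[i][j]), row by row (rows and columns indexed from 0):
row 0: (6,6) (2,3) (0,4) (4,2) (1,5) (5,0) (3,1)
row 1: (2,4) (3,0) (5,5) (0,1) (4,3) (6,2) (1,6)
row 2: (1,1) (4,5) (2,6) (6,0) (5,4) (3,3) (0,2)
row 3: (0,2) (5,4) (1,1) (3,3) (2,6) (4,5) (6,0)
row 4: (4,3) (0,1) (3,0) (2,4) (6,2) (1,6) (5,5)
row 5: (5,0) (6,6) (4,2) (1,5) (3,1) (0,4) (2,3)
row 6: (3,5) (1,2) (6,3) (5,6) (0,0) (2,1) (4,4)
Orthogonality requires all 49 pairs distinct.
But the pair (0,2) repeats: cell (2,6) has L1 = 0, L2 = 2, and cell (3,0) has L1 = 0, L2 = 2.
A repeated pair means some other pair never occurs (only 28 distinct pairs out of 49), so the squares are not orthogonal.
Conclusion: NO.

NO


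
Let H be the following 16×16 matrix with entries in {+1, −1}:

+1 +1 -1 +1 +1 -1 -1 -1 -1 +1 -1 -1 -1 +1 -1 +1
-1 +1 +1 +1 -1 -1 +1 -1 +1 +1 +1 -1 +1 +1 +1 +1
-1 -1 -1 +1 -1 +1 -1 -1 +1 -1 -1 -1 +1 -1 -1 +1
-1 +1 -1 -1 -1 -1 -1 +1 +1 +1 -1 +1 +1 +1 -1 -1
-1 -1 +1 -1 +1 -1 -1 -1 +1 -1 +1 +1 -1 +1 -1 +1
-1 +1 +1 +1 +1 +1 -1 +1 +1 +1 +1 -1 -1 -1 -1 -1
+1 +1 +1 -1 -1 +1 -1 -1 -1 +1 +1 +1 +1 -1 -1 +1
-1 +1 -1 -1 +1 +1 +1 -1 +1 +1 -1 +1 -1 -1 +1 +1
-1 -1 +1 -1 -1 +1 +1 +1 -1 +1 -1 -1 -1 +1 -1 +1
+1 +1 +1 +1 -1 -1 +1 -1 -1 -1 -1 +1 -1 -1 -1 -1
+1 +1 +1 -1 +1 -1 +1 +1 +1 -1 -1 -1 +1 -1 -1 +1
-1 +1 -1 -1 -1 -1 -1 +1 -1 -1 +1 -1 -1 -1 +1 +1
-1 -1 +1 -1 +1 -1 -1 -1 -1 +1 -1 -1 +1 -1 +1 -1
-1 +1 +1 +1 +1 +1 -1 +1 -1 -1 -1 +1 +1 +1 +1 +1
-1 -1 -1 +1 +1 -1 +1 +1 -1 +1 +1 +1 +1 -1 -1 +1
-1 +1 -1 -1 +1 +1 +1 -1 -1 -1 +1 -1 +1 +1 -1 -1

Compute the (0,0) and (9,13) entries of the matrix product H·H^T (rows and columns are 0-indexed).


Row 0 of H: [1, 1, -1, 1, 1, -1, -1, -1, -1, 1, -1, -1, -1, 1, -1, 1].
Row 9 of H: [1, 1, 1, 1, -1, -1, 1, -1, -1, -1, -1, 1, -1, -1, -1, -1].
Row 13 of H: [-1, 1, 1, 1, 1, 1, -1, 1, -1, -1, -1, 1, 1, 1, 1, 1].
(H·H^T)[0][0] = Σ_j H[0][j]·H[0][j] = (1)² + (1)² + (-1)² + (1)² + (1)² + (-1)² + (-1)² + (-1)² + (-1)² + (1)² + (-1)² + (-1)² + (-1)² + (1)² + (-1)² + (1)² = 1 + 1 + 1 + 1 + 1 + 1 + 1 + 1 + 1 + 1 + 1 + 1 + 1 + 1 + 1 + 1 = 16.
(H·H^T)[9][13] = Σ_j H[9][j]·H[13][j] = (1)·(-1) + (1)·(1) + (1)·(1) + (1)·(1) + (-1)·(1) + (-1)·(1) + (1)·(-1) + (-1)·(1) + (-1)·(-1) + (-1)·(-1) + (-1)·(-1) + (1)·(1) + (-1)·(1) + (-1)·(1) + (-1)·(1) + (-1)·(1) = -1 + 1 + 1 + 1 + -1 + -1 + -1 + -1 + 1 + 1 + 1 + 1 + -1 + -1 + -1 + -1 = -2.
Rows 9 and 13 are not orthogonal (dot product = -2 ≠ 0), so H is not a Hadamard matrix.

(0,0) entry = 16; (9,13) entry = -2.


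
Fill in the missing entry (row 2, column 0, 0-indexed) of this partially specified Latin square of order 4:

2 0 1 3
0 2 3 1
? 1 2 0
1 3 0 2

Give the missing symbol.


Row 2 contains symbols [0, 1, 2] — missing [3].
Column 0 contains symbols [0, 1, 2] — missing [3].
The missing symbol must appear in both missing sets; intersection = [3].
Therefore the hidden value is 3.

Missing value = 3.


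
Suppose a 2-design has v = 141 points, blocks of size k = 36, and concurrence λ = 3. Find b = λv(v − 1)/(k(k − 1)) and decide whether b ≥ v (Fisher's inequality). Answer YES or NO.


b = λv(v − 1)/(k(k − 1)) = 3·141·140/(36·35) = 59220/1260 = 47.
Compare with v = 141: b < v, so Fisher's inequality fails.

NO


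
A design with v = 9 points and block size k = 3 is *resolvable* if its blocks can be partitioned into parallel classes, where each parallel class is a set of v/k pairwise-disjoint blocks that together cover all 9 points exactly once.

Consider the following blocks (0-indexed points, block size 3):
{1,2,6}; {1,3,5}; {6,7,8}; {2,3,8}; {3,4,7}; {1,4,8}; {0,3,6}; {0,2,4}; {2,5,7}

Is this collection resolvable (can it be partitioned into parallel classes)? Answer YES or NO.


v = 9, block size k = 3, number of blocks = 9.
For resolvability, blocks must partition into parallel classes of size v/k = 3.
Total blocks must therefore be a multiple of 3: 9 = 3·3 + 0 ⇒ divisible ✓.
Consider block {1,2,6}. The only other block(s) in the collection disjoint from it are {3,4,7} — just 1 block(s). Any parallel class containing {1,2,6} would need 2 other blocks each disjoint from it, so no parallel class of size 3 can contain {1,2,6}.
Since every block must belong to some parallel class in a resolution, the collection cannot be partitioned into parallel classes.
Resolvable? NO.

NO


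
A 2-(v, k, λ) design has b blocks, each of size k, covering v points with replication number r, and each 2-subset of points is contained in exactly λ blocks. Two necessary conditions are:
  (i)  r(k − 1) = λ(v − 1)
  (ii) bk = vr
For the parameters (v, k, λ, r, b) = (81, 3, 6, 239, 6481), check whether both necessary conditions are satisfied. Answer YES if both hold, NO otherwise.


Condition (i): r(k − 1) = 239·2 = 478; λ(v − 1) = 6·80 = 480. Match? NO.
Condition (ii): bk = 6481·3 = 19443; vr = 81·239 = 19359. Match? NO.
Both conditions hold? NO.

NO


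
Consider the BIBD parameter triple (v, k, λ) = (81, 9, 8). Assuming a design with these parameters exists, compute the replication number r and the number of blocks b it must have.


Any 2-(v, k, λ) BIBD satisfies two necessary conditions:
  (i)  Each point sits in r blocks, and counting incidences through any fixed point gives r(k − 1) = λ(v − 1), so r = λ(v − 1)/(k − 1).
  (ii) Total incidences bk = vr, so b = vr/k.
Step 1: r = λ(v − 1)/(k − 1) = 8·(81 − 1)/(9 − 1) = 8·80/8 = 640/8 = 80.
Step 2: b = vr/k = 81·80/9 = 6480/9 = 720.
Check integrality: r = 80 ∈ Z ✓, b = 720 ∈ Z ✓.
(These identities are necessary conditions: they determine r and b for any design with these parameters, but do not by themselves prove that one exists.)

r = 80, b = 720.


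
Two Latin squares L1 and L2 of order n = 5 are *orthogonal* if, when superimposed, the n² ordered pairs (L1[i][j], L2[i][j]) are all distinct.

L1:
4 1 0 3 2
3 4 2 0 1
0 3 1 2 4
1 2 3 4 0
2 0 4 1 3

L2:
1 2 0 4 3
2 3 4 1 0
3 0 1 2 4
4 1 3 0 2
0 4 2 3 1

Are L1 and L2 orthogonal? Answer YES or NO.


Form the n² = 25 superimposed pairs (L1[i][j], L2[i][j]), row by row (rows and columns indexed from 0):
row 0: (4,1) (1,2) (0,0) (3,4) (2,3)
row 1: (3,2) (4,3) (2,4) (0,1) (1,0)
row 2: (0,3) (3,0) (1,1) (2,2) (4,4)
row 3: (1,4) (2,1) (3,3) (4,0) (0,2)
row 4: (2,0) (0,4) (4,2) (1,3) (3,1)
Orthogonality requires all 25 pairs distinct.
Check by first coordinate: for each symbol s of L1, list the L2 entries in the n cells where L1 = s; they must all differ.
  L1 = 0: L2 entries (in reading order) 0, 1, 3, 2, 4 — all 5 distinct ✓
  L1 = 1: L2 entries (in reading order) 2, 0, 1, 4, 3 — all 5 distinct ✓
  L1 = 2: L2 entries (in reading order) 3, 4, 2, 1, 0 — all 5 distinct ✓
  L1 = 3: L2 entries (in reading order) 4, 2, 0, 3, 1 — all 5 distinct ✓
  L1 = 4: L2 entries (in reading order) 1, 3, 4, 0, 2 — all 5 distinct ✓
Every symbol of L1 meets every symbol of L2 exactly once, so all 25 pairs are distinct (25 of 25).
Conclusion: YES.

YES


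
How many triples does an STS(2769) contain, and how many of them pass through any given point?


An STS(v) is a 2-(v, 3, 1) BIBD: block size k = 3, λ = 1.
Replication: r(k − 1) = λ(v − 1) ⇒ r·2 = 2769 − 1 = 2768 ⇒ r = 1384.
Block count: b = v(v − 1)/6 = 2769·2768/6 = 7664592/6 = 1277432.
(Check via bk = vr: 1277432·3 = 3832296 = 2769·1384 = 3832296 ✓.)

r = 1384, b = 1277432.


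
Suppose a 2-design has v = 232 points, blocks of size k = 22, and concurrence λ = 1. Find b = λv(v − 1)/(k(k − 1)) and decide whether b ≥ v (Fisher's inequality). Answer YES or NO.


r = λ(v − 1)/(k − 1) = 1·231/21 = 11.
b = vr/k = 232·11/22 = 116.
Fisher's inequality: b ≥ v ⇔ 116 ≥ 232? NO.

NO


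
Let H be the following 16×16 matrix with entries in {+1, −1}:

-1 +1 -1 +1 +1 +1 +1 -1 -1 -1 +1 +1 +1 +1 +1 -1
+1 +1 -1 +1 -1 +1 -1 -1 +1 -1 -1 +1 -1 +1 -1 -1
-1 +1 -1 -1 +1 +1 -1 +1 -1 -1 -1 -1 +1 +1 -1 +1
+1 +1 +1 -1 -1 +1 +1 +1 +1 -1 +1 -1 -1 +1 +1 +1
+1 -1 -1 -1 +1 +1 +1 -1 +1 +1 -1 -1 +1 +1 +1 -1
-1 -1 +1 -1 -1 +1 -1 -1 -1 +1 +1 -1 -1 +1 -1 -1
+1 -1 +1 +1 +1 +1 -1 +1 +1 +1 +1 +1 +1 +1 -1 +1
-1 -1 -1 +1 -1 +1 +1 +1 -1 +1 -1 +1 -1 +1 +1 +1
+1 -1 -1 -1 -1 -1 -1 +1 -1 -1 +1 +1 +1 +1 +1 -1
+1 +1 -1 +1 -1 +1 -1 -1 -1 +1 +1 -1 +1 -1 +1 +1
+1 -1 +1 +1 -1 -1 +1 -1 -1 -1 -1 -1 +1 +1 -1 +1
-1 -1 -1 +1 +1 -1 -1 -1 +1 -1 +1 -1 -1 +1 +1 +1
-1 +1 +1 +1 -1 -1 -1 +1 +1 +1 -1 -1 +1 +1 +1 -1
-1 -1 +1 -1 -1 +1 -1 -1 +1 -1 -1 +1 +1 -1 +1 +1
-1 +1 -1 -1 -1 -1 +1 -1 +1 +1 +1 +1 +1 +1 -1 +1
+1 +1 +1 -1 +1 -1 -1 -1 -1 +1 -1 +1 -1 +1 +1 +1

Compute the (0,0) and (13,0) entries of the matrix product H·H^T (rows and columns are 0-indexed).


Row 0 of H: [-1, 1, -1, 1, 1, 1, 1, -1, -1, -1, 1, 1, 1, 1, 1, -1].
Row 13 of H: [-1, -1, 1, -1, -1, 1, -1, -1, 1, -1, -1, 1, 1, -1, 1, 1].
(H·H^T)[0][0] = Σ_j H[0][j]·H[0][j] = (-1)² + (1)² + (-1)² + (1)² + (1)² + (1)² + (1)² + (-1)² + (-1)² + (-1)² + (1)² + (1)² + (1)² + (1)² + (1)² + (-1)² = 1 + 1 + 1 + 1 + 1 + 1 + 1 + 1 + 1 + 1 + 1 + 1 + 1 + 1 + 1 + 1 = 16.
(H·H^T)[13][0] = Σ_j H[13][j]·H[0][j] = (-1)·(-1) + (-1)·(1) + (1)·(-1) + (-1)·(1) + (-1)·(1) + (1)·(1) + (-1)·(1) + (-1)·(-1) + (1)·(-1) + (-1)·(-1) + (-1)·(1) + (1)·(1) + (1)·(1) + (-1)·(1) + (1)·(1) + (1)·(-1) = 1 + -1 + -1 + -1 + -1 + 1 + -1 + 1 + -1 + 1 + -1 + 1 + 1 + -1 + 1 + -1 = -2.
Rows 13 and 0 are not orthogonal (dot product = -2 ≠ 0), so H is not a Hadamard matrix.

(0,0) entry = 16; (13,0) entry = -2.


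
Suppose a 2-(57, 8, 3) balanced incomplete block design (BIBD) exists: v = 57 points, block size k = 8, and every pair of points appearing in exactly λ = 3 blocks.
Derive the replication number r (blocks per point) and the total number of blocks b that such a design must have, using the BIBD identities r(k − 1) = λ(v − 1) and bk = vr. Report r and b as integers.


Any 2-(v, k, λ) BIBD satisfies two necessary conditions:
  (i)  Each point sits in r blocks, and counting incidences through any fixed point gives r(k − 1) = λ(v − 1), so r = λ(v − 1)/(k − 1).
  (ii) Total incidences bk = vr, so b = vr/k.
Step 1: r = λ(v − 1)/(k − 1) = 3·(57 − 1)/(8 − 1) = 3·56/7 = 168/7 = 24.
Step 2: b = vr/k = 57·24/8 = 1368/8 = 171.
Check integrality: r = 24 ∈ Z ✓, b = 171 ∈ Z ✓.
(These identities are necessary conditions: they determine r and b for any design with these parameters, but do not by themselves prove that one exists.)

r = 24, b = 171.


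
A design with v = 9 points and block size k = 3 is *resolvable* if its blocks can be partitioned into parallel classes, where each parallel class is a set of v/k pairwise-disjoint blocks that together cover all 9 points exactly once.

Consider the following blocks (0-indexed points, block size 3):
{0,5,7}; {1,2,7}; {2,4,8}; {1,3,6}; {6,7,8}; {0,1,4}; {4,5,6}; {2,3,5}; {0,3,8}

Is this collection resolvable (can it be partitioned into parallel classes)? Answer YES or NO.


v = 9, block size k = 3, number of blocks = 9.
For resolvability, blocks must partition into parallel classes of size v/k = 3.
Total blocks must therefore be a multiple of 3: 9 = 3·3 + 0 ⇒ divisible ✓.
Greedy packing gives 3 candidate class(es). Each should be a full parallel class (size 3, covers all 9 points).
  Class 1 (3 blocks): {0,5,7}; {2,4,8}; {1,3,6}. Points covered: [0, 1, 2, 3, 4, 5, 6, 7, 8].
  Class 2 (3 blocks): {1,2,7}; {4,5,6}; {0,3,8}. Points covered: [0, 1, 2, 3, 4, 5, 6, 7, 8].
  Class 3 (3 blocks): {6,7,8}; {0,1,4}; {2,3,5}. Points covered: [0, 1, 2, 3, 4, 5, 6, 7, 8].
All classes full (size 3)? YES. All classes cover every point? YES.
Resolvable? YES.

YES


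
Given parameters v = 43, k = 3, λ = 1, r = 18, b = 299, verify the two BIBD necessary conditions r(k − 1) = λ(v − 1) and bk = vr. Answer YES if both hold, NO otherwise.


Condition (i): r(k − 1) = 18·2 = 36; λ(v − 1) = 1·42 = 42. Match? NO.
Condition (ii): bk = 299·3 = 897; vr = 43·18 = 774. Match? NO.
Both conditions hold? NO.

NO


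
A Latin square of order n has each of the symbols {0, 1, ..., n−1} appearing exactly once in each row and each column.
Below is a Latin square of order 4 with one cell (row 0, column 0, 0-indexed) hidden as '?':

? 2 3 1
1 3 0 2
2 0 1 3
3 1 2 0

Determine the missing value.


Row 0 contains symbols [1, 2, 3] — missing [0].
Column 0 contains symbols [1, 2, 3] — missing [0].
The missing symbol must appear in both missing sets; intersection = [0].
Therefore the hidden value is 0.

Missing value = 0.


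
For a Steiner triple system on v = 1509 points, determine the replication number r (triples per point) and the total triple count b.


An STS(v) is a 2-(v, 3, 1) BIBD: block size k = 3, λ = 1.
Replication: r(k − 1) = λ(v − 1) ⇒ r·2 = 1509 − 1 = 1508 ⇒ r = 754.
Block count: b = v(v − 1)/6 = 1509·1508/6 = 2275572/6 = 379262.
(Check via bk = vr: 379262·3 = 1137786 = 1509·754 = 1137786 ✓.)

r = 754, b = 379262.


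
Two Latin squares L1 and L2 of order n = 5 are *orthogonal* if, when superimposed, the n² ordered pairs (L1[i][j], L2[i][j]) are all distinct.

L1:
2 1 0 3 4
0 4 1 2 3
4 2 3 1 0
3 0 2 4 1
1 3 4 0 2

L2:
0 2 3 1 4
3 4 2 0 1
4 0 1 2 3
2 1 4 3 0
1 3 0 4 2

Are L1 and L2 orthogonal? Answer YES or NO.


Form the n² = 25 superimposed pairs (L1[i][j], L2[i][j]), row by row (rows and columns indexed from 0):
row 0: (2,0) (1,2) (0,3) (3,1) (4,4)
row 1: (0,3) (4,4) (1,2) (2,0) (3,1)
row 2: (4,4) (2,0) (3,1) (1,2) (0,3)
row 3: (3,2) (0,1) (2,4) (4,3) (1,0)
row 4: (1,1) (3,3) (4,0) (0,4) (2,2)
Orthogonality requires all 25 pairs distinct.
But the pair (0,3) repeats: cell (0,2) has L1 = 0, L2 = 3, and cell (1,0) has L1 = 0, L2 = 3.
A repeated pair means some other pair never occurs (only 15 distinct pairs out of 25), so the squares are not orthogonal.
Conclusion: NO.

NO


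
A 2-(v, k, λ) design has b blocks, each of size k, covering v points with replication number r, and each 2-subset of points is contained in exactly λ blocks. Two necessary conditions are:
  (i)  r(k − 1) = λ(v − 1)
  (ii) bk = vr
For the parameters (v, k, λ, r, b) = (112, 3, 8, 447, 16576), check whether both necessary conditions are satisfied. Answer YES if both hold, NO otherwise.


Condition (i): r(k − 1) = 447·2 = 894; λ(v − 1) = 8·111 = 888. Match? NO.
Condition (ii): bk = 16576·3 = 49728; vr = 112·447 = 50064. Match? NO.
Both conditions hold? NO.

NO


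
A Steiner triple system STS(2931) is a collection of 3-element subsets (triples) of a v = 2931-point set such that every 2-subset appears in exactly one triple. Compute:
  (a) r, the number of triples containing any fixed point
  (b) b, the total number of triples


An STS(v) is a 2-(v, 3, 1) BIBD: block size k = 3, λ = 1.
Replication: r(k − 1) = λ(v − 1) ⇒ r·2 = 2931 − 1 = 2930 ⇒ r = 1465.
Block count: bk = vr ⇒ b·3 = 2931·1465 = 4293915 ⇒ b = 1431305.

r = 1465, b = 1431305.


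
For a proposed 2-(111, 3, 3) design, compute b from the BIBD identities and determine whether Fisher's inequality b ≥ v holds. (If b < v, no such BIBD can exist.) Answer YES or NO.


b = λv(v − 1)/(k(k − 1)) = 3·111·110/(3·2) = 36630/6 = 6105.
Compare with v = 111: b ≥ v, so Fisher's inequality holds.

YES


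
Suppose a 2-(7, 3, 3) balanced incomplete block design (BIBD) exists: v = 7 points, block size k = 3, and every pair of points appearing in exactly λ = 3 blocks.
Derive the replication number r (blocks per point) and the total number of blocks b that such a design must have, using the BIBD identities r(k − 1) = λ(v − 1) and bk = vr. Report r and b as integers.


Any 2-(v, k, λ) BIBD satisfies two necessary conditions:
  (i)  Each point sits in r blocks, and counting incidences through any fixed point gives r(k − 1) = λ(v − 1), so r = λ(v − 1)/(k − 1).
  (ii) Total incidences bk = vr, so b = vr/k.
Step 1: r = λ(v − 1)/(k − 1) = 3·(7 − 1)/(3 − 1) = 3·6/2 = 18/2 = 9.
Step 2: b = vr/k = 7·9/3 = 63/3 = 21.
Check integrality: r = 9 ∈ Z ✓, b = 21 ∈ Z ✓.
(These identities are necessary conditions: they determine r and b for any design with these parameters, but do not by themselves prove that one exists.)

r = 9, b = 21.


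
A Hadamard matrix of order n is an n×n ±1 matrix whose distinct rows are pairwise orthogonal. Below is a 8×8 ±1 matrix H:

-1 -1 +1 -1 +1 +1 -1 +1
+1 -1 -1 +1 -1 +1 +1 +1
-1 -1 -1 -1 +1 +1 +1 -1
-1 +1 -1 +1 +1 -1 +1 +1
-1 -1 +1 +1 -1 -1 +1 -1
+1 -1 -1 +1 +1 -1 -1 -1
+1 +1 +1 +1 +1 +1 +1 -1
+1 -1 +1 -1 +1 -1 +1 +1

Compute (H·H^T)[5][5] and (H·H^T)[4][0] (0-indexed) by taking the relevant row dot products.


Row 0 of H: [-1, -1, 1, -1, 1, 1, -1, 1].
Row 4 of H: [-1, -1, 1, 1, -1, -1, 1, -1].
Row 5 of H: [1, -1, -1, 1, 1, -1, -1, -1].
(H·H^T)[5][5] = Σ_j H[5][j]·H[5][j] = (1)² + (-1)² + (-1)² + (1)² + (1)² + (-1)² + (-1)² + (-1)² = 1 + 1 + 1 + 1 + 1 + 1 + 1 + 1 = 8.
(H·H^T)[4][0] = Σ_j H[4][j]·H[0][j] = (-1)·(-1) + (-1)·(-1) + (1)·(1) + (1)·(-1) + (-1)·(1) + (-1)·(1) + (1)·(-1) + (-1)·(1) = 1 + 1 + 1 + -1 + -1 + -1 + -1 + -1 = -2.
Rows 4 and 0 are not orthogonal (dot product = -2 ≠ 0), so H is not a Hadamard matrix.

(5,5) entry = 8; (4,0) entry = -2.


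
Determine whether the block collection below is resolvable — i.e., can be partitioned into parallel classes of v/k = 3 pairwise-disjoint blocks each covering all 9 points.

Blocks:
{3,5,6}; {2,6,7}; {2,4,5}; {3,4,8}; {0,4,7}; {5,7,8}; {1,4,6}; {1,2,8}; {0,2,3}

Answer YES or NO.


v = 9, block size k = 3, number of blocks = 9.
For resolvability, blocks must partition into parallel classes of size v/k = 3.
Total blocks must therefore be a multiple of 3: 9 = 3·3 + 0 ⇒ divisible ✓.
Consider block {2,6,7}. The only other block(s) in the collection disjoint from it are {3,4,8} — just 1 block(s). Any parallel class containing {2,6,7} would need 2 other blocks each disjoint from it, so no parallel class of size 3 can contain {2,6,7}.
Since every block must belong to some parallel class in a resolution, the collection cannot be partitioned into parallel classes.
Resolvable? NO.

NO


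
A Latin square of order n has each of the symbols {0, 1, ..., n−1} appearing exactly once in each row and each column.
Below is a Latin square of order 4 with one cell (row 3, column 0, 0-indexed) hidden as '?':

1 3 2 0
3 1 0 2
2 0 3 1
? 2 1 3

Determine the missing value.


Row 3 contains symbols [1, 2, 3] — missing [0].
Column 0 contains symbols [1, 2, 3] — missing [0].
The missing symbol must appear in both missing sets; intersection = [0].
Therefore the hidden value is 0.

Missing value = 0.


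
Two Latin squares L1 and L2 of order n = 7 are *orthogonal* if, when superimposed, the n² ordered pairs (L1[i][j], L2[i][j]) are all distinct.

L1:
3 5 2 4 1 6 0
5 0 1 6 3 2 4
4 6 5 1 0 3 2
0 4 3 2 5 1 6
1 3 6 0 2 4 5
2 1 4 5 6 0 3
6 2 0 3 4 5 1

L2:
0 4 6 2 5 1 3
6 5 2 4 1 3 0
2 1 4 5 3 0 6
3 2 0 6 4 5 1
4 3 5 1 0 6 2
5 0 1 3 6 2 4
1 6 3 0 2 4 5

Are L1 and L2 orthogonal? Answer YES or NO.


Form the n² = 49 superimposed pairs (L1[i][j], L2[i][j]), row by row (rows and columns indexed from 0):
row 0: (3,0) (5,4) (2,6) (4,2) (1,5) (6,1) (0,3)
row 1: (5,6) (0,5) (1,2) (6,4) (3,1) (2,3) (4,0)
row 2: (4,2) (6,1) (5,4) (1,5) (0,3) (3,0) (2,6)
row 3: (0,3) (4,2) (3,0) (2,6) (5,4) (1,5) (6,1)
row 4: (1,4) (3,3) (6,5) (0,1) (2,0) (4,6) (5,2)
row 5: (2,5) (1,0) (4,1) (5,3) (6,6) (0,2) (3,4)
row 6: (6,1) (2,6) (0,3) (3,0) (4,2) (5,4) (1,5)
Orthogonality requires all 49 pairs distinct.
But the pair (4,2) repeats: cell (0,3) has L1 = 4, L2 = 2, and cell (2,0) has L1 = 4, L2 = 2.
A repeated pair means some other pair never occurs (only 28 distinct pairs out of 49), so the squares are not orthogonal.
Conclusion: NO.

NO


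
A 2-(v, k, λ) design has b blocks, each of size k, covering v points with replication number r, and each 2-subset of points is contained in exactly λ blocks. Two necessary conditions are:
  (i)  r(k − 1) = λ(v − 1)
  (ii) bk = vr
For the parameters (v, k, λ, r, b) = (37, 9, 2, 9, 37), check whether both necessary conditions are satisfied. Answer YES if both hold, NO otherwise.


Condition (i): r(k − 1) = 9·8 = 72; λ(v − 1) = 2·36 = 72. Match? YES.
Condition (ii): bk = 37·9 = 333; vr = 37·9 = 333. Match? YES.
Both conditions hold? YES.

YES


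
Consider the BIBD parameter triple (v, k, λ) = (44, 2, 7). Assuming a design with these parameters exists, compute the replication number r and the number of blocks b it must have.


Any 2-(v, k, λ) BIBD satisfies two necessary conditions:
  (i)  Each point sits in r blocks, and counting incidences through any fixed point gives r(k − 1) = λ(v − 1), so r = λ(v − 1)/(k − 1).
  (ii) Total incidences bk = vr, so b = vr/k.
Step 1: r = λ(v − 1)/(k − 1) = 7·(44 − 1)/(2 − 1) = 7·43/1 = 301/1 = 301.
Step 2: b = vr/k = 44·301/2 = 13244/2 = 6622.
Check integrality: r = 301 ∈ Z ✓, b = 6622 ∈ Z ✓.
(These identities are necessary conditions: they determine r and b for any design with these parameters, but do not by themselves prove that one exists.)

r = 301, b = 6622.


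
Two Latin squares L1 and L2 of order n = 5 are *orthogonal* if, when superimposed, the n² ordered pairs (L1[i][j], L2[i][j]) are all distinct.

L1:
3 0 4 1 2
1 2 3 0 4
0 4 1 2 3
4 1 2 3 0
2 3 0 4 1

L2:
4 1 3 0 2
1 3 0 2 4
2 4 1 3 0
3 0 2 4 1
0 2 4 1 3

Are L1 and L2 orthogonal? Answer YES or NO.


Form the n² = 25 superimposed pairs (L1[i][j], L2[i][j]), row by row (rows and columns indexed from 0):
row 0: (3,4) (0,1) (4,3) (1,0) (2,2)
row 1: (1,1) (2,3) (3,0) (0,2) (4,4)
row 2: (0,2) (4,4) (1,1) (2,3) (3,0)
row 3: (4,3) (1,0) (2,2) (3,4) (0,1)
row 4: (2,0) (3,2) (0,4) (4,1) (1,3)
Orthogonality requires all 25 pairs distinct.
But the pair (0,2) repeats: cell (1,3) has L1 = 0, L2 = 2, and cell (2,0) has L1 = 0, L2 = 2.
A repeated pair means some other pair never occurs (only 15 distinct pairs out of 25), so the squares are not orthogonal.
Conclusion: NO.

NO


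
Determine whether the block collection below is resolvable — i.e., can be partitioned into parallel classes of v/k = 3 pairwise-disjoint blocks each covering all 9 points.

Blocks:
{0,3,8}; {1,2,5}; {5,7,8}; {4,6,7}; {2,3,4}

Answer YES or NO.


v = 9, block size k = 3, number of blocks = 5.
For resolvability, blocks must partition into parallel classes of size v/k = 3.
Total blocks must therefore be a multiple of 3: 5 = 3·1 + 2 ⇒ not divisible ✗.
Resolvable? NO.

NO


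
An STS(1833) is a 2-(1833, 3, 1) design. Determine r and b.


An STS(v) is a 2-(v, 3, 1) BIBD: block size k = 3, λ = 1.
Replication: r(k − 1) = λ(v − 1) ⇒ r·2 = 1833 − 1 = 1832 ⇒ r = 916.
Block count: bk = vr ⇒ b·3 = 1833·916 = 1679028 ⇒ b = 559676.
(Check via b = v(v − 1)/6 = 1833·1832/6 = 3358056/6 = 559676.)

r = 916, b = 559676.


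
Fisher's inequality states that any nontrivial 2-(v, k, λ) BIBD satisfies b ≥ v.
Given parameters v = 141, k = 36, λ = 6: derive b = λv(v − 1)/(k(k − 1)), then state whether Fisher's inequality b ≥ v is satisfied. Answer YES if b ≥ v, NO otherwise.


b = λv(v − 1)/(k(k − 1)) = 6·141·140/(36·35) = 118440/1260 = 94.
Compare with v = 141: b < v, so Fisher's inequality fails.

NO


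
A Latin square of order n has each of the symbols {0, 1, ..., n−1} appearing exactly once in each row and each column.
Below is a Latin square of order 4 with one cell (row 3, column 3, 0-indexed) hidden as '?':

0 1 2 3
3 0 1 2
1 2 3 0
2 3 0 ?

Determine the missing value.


Row 3 contains symbols [0, 2, 3] — missing [1].
Column 3 contains symbols [0, 2, 3] — missing [1].
The missing symbol must appear in both missing sets; intersection = [1].
Therefore the hidden value is 1.

Missing value = 1.


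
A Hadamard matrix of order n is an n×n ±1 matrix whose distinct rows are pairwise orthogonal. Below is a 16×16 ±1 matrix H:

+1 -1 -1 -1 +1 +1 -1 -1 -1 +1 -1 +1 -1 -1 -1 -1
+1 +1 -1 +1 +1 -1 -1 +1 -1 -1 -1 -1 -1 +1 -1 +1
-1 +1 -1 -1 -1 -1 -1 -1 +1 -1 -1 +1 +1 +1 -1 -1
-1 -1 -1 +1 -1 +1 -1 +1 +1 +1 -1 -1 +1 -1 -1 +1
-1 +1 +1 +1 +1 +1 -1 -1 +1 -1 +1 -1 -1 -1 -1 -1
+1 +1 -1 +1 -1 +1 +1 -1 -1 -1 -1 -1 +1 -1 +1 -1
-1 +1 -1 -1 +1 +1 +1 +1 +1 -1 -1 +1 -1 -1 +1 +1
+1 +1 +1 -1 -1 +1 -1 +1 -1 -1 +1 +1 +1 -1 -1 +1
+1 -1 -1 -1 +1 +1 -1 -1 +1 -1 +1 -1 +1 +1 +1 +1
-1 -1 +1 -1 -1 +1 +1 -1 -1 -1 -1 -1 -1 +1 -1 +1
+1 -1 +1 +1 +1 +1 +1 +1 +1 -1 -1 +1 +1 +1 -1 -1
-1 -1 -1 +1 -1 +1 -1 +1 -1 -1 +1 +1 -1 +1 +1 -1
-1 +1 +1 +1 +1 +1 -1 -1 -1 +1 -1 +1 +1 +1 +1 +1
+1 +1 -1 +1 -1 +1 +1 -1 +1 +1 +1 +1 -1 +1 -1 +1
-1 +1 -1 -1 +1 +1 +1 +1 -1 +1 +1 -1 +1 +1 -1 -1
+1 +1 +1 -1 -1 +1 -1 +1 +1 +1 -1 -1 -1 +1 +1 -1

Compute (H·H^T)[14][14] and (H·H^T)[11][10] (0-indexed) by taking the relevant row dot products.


Row 10 of H: [1, -1, 1, 1, 1, 1, 1, 1, 1, -1, -1, 1, 1, 1, -1, -1].
Row 11 of H: [-1, -1, -1, 1, -1, 1, -1, 1, -1, -1, 1, 1, -1, 1, 1, -1].
Row 14 of H: [-1, 1, -1, -1, 1, 1, 1, 1, -1, 1, 1, -1, 1, 1, -1, -1].
(H·H^T)[14][14] = Σ_j H[14][j]·H[14][j] = (-1)² + (1)² + (-1)² + (-1)² + (1)² + (1)² + (1)² + (1)² + (-1)² + (1)² + (1)² + (-1)² + (1)² + (1)² + (-1)² + (-1)² = 1 + 1 + 1 + 1 + 1 + 1 + 1 + 1 + 1 + 1 + 1 + 1 + 1 + 1 + 1 + 1 = 16.
(H·H^T)[11][10] = Σ_j H[11][j]·H[10][j] = (-1)·(1) + (-1)·(-1) + (-1)·(1) + (1)·(1) + (-1)·(1) + (1)·(1) + (-1)·(1) + (1)·(1) + (-1)·(1) + (-1)·(-1) + (1)·(-1) + (1)·(1) + (-1)·(1) + (1)·(1) + (1)·(-1) + (-1)·(-1) = -1 + 1 + -1 + 1 + -1 + 1 + -1 + 1 + -1 + 1 + -1 + 1 + -1 + 1 + -1 + 1 = 0.
So rows 11 and 10 are orthogonal; the diagonal entry equals n = 16.

(14,14) entry = 16; (11,10) entry = 0.


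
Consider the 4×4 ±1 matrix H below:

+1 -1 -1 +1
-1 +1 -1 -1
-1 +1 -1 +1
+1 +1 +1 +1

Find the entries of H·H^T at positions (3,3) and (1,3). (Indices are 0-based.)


Row 1 of H: [-1, 1, -1, -1].
Row 3 of H: [1, 1, 1, 1].
(H·H^T)[3][3] = Σ_j H[3][j]·H[3][j] = (1)² + (1)² + (1)² + (1)² = 1 + 1 + 1 + 1 = 4.
(H·H^T)[1][3] = Σ_j H[1][j]·H[3][j] = (-1)·(1) + (1)·(1) + (-1)·(1) + (-1)·(1) = -1 + 1 + -1 + -1 = -2.
Rows 1 and 3 are not orthogonal (dot product = -2 ≠ 0), so H is not a Hadamard matrix.

(3,3) entry = 4; (1,3) entry = -2.


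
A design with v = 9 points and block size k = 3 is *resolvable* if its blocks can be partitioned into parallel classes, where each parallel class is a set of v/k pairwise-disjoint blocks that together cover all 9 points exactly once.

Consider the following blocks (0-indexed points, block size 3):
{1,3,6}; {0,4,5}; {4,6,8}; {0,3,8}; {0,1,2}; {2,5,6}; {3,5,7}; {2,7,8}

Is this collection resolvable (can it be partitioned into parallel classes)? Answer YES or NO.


v = 9, block size k = 3, number of blocks = 8.
For resolvability, blocks must partition into parallel classes of size v/k = 3.
Total blocks must therefore be a multiple of 3: 8 = 3·2 + 2 ⇒ not divisible ✗.
Resolvable? NO.

NO


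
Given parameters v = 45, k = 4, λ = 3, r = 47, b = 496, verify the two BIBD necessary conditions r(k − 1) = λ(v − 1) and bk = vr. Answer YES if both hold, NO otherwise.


Condition (i): r(k − 1) = 47·3 = 141; λ(v − 1) = 3·44 = 132. Match? NO.
Condition (ii): bk = 496·4 = 1984; vr = 45·47 = 2115. Match? NO.
Both conditions hold? NO.

NO


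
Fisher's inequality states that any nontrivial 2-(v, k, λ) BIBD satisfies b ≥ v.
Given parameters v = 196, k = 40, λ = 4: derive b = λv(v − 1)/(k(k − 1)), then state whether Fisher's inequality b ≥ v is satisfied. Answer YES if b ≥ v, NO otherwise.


r = λ(v − 1)/(k − 1) = 4·195/39 = 20.
b = vr/k = 196·20/40 = 98.
Fisher's inequality: b ≥ v ⇔ 98 ≥ 196? NO.

NO


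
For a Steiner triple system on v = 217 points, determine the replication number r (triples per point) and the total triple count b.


An STS(v) is a 2-(v, 3, 1) BIBD: block size k = 3, λ = 1.
Replication: r(k − 1) = λ(v − 1) ⇒ r·2 = 217 − 1 = 216 ⇒ r = 108.
Block count: b = v(v − 1)/6 = 217·216/6 = 46872/6 = 7812.
(Check via bk = vr: 7812·3 = 23436 = 217·108 = 23436 ✓.)

r = 108, b = 7812.


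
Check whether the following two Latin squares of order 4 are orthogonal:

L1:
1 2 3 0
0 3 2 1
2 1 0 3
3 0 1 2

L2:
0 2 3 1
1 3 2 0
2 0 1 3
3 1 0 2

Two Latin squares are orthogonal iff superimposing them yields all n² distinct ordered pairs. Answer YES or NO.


Form the n² = 16 superimposed pairs (L1[i][j], L2[i][j]), row by row (rows and columns indexed from 0):
row 0: (1,0) (2,2) (3,3) (0,1)
row 1: (0,1) (3,3) (2,2) (1,0)
row 2: (2,2) (1,0) (0,1) (3,3)
row 3: (3,3) (0,1) (1,0) (2,2)
Orthogonality requires all 16 pairs distinct.
But the pair (0,1) repeats: cell (0,3) has L1 = 0, L2 = 1, and cell (1,0) has L1 = 0, L2 = 1.
A repeated pair means some other pair never occurs (only 4 distinct pairs out of 16), so the squares are not orthogonal.
Conclusion: NO.

NO
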